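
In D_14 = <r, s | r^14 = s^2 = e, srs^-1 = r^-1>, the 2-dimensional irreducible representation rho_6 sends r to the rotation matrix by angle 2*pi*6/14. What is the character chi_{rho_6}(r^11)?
chi_{rho_6}(r^11) = 2*cos(2*pi*6*11/14) = -2*cos(3*pi/7)

Reasoning: rho_6(r^11) is rotation by angle 2*pi*6*11/14, whose trace is 2*cos(2*pi*6*11/14) = -2*cos(3*pi/7).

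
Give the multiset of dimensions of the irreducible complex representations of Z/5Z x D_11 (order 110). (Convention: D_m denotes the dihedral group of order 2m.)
Dimensions: 1, 1, 1, 1, 1, 1, 1, 1, 1, 1, 2, 2, 2, 2, 2, 2, 2, 2, 2, 2, 2, 2, 2, 2, 2, 2, 2, 2, 2, 2, 2, 2, 2, 2, 2

There are 35 irreducibles (= number of conjugacy classes). Their dimensions d_i satisfy sum d_i^2 = |G| = 110: 1 + 1 + 1 + 1 + 1 + 1 + 1 + 1 + 1 + 1 + 4 + 4 + 4 + 4 + 4 + 4 + 4 + 4 + 4 + 4 + 4 + 4 + 4 + 4 + 4 + 4 + 4 + 4 + 4 + 4 + 4 + 4 + 4 + 4 + 4 = 110. (For the product with Z/5Z: each of the 5 1-dim characters of Z/5Z tensors with each irrep of D_11, giving 5 copies of each D_11-dimension.)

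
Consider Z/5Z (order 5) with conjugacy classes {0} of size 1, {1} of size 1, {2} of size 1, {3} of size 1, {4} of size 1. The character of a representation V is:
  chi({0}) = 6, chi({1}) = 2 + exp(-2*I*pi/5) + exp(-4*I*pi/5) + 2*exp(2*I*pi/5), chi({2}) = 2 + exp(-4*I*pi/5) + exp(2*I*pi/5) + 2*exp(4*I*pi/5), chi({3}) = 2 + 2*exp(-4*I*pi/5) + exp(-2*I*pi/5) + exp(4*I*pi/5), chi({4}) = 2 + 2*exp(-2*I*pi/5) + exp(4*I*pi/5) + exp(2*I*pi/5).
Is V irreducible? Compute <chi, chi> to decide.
Not irreducible (reducible): <chi, chi> = 10 > 1.

Solution. <chi, chi> = (1/|G|) sum_C |C| * |chi(C)|^2 = (1/5)[1*|6|^2 + 1*|2 + exp(-2*I*pi/5) + exp(-4*I*pi/5) + 2*exp(2*I*pi/5)|^2 + 1*|2 + exp(-4*I*pi/5) + exp(2*I*pi/5) + 2*exp(4*I*pi/5)|^2 + 1*|2 + 2*exp(-4*I*pi/5) + exp(-2*I*pi/5) + exp(4*I*pi/5)|^2 + 1*|2 + 2*exp(-2*I*pi/5) + exp(4*I*pi/5) + exp(2*I*pi/5)|^2]
  = (1/5)[(36) + (10 + 7*exp(-2*I*pi/5) + 6*exp(-4*I*pi/5) + 6*exp(4*I*pi/5) + 7*exp(2*I*pi/5)) + (10 + 6*exp(-2*I*pi/5) + 7*exp(-4*I*pi/5) + 7*exp(4*I*pi/5) + 6*exp(2*I*pi/5)) + (10 + 6*exp(-2*I*pi/5) + 7*exp(-4*I*pi/5) + 7*exp(4*I*pi/5) + 6*exp(2*I*pi/5)) + (10 + 7*exp(-2*I*pi/5) + 6*exp(-4*I*pi/5) + 6*exp(4*I*pi/5) + 7*exp(2*I*pi/5))] = 50/5 = 10.
(Exp terms are combined using exp(i*s)*conj(exp(i*t)) = exp(i*(s-t)), and sums of them are collapsed using the identity that for every m > 1 the m distinct m-th roots of unity sum to 0, e.g. 1 + exp(2*I*pi/3) + exp(-2*I*pi/3) = 0.)
A character is irreducible iff <chi, chi> = 1, so this representation is reducible.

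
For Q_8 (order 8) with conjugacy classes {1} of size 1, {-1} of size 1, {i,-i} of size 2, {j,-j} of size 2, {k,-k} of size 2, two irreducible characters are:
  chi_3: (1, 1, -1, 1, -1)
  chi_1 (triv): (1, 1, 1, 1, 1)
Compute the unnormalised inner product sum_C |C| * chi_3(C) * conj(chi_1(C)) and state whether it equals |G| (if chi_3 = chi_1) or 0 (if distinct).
Sum = 0; so <chi_3, chi_1> = 0 (distinct irreducibles are orthogonal).

Proof sketch: Compute term by term over conjugacy classes (|C| * chi_3(C) * conj(chi_1(C))):
  1*(1)*conj(1) + 1*(1)*conj(1) + 2*(-1)*conj(1) + 2*(1)*conj(1) + 2*(-1)*conj(1)
  = (1) + (1) + (-2) + (2) + (-2)
  = 0.
Dividing by |G| = 8 gives 0/8 = 0, matching the row-orthogonality relation <chi_3, chi_1> = [chi_3 = chi_1].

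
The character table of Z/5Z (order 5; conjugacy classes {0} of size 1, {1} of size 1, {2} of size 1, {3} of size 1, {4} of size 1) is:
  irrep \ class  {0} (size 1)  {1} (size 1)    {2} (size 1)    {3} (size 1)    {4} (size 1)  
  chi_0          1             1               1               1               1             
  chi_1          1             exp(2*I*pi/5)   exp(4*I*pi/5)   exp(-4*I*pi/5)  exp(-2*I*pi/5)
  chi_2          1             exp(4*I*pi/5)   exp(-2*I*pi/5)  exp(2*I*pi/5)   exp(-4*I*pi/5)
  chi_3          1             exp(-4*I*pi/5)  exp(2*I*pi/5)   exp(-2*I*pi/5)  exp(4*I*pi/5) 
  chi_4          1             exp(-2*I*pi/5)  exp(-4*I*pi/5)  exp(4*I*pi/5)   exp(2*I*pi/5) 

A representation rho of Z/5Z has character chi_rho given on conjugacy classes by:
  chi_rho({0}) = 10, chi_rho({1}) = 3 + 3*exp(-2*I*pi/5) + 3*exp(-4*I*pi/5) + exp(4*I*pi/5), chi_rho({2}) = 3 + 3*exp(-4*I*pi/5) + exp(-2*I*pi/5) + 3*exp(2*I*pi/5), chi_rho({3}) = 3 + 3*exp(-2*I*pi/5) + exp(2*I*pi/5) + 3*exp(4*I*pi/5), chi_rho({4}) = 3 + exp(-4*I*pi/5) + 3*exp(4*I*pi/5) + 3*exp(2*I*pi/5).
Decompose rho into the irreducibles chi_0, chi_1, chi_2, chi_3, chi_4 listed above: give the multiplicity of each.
Multiplicities: chi_0: 3, chi_1: 0, chi_2: 1, chi_3: 3, chi_4: 3.

Reasoning: Use <chi_rho, chi> = (1/|G|) sum_C |C| * chi_rho(C) * conj(chi(C)) with |G| = 5 for each irreducible chi in the table:
  <chi_rho, chi_0> = (1/5)[1*(10)*conj(1) + 1*(3 + 3*exp(-2*I*pi/5) + 3*exp(-4*I*pi/5) + exp(4*I*pi/5))*conj(1) + 1*(3 + 3*exp(-4*I*pi/5) + exp(-2*I*pi/5) + 3*exp(2*I*pi/5))*conj(1) + 1*(3 + 3*exp(-2*I*pi/5) + exp(2*I*pi/5) + 3*exp(4*I*pi/5))*conj(1) + 1*(3 + exp(-4*I*pi/5) + 3*exp(4*I*pi/5) + 3*exp(2*I*pi/5))*conj(1)]
      = (1/5)[(10) + (3 + 3*exp(-2*I*pi/5) + 3*exp(-4*I*pi/5) + exp(4*I*pi/5)) + (3 + 3*exp(-4*I*pi/5) + exp(-2*I*pi/5) + 3*exp(2*I*pi/5)) + (3 + 3*exp(-2*I*pi/5) + exp(2*I*pi/5) + 3*exp(4*I*pi/5)) + (3 + exp(-4*I*pi/5) + 3*exp(4*I*pi/5) + 3*exp(2*I*pi/5))] = 15/5 = 3
  <chi_rho, chi_1> = (1/5)[1*(10)*conj(1) + 1*(3 + 3*exp(-2*I*pi/5) + 3*exp(-4*I*pi/5) + exp(4*I*pi/5))*conj(exp(2*I*pi/5)) + 1*(3 + 3*exp(-4*I*pi/5) + exp(-2*I*pi/5) + 3*exp(2*I*pi/5))*conj(exp(4*I*pi/5)) + 1*(3 + 3*exp(-2*I*pi/5) + exp(2*I*pi/5) + 3*exp(4*I*pi/5))*conj(exp(-4*I*pi/5)) + 1*(3 + exp(-4*I*pi/5) + 3*exp(4*I*pi/5) + 3*exp(2*I*pi/5))*conj(exp(-2*I*pi/5))]
      = (1/5)[(10) + (3*exp(-2*I*pi/5) + 3*exp(-4*I*pi/5) + exp(2*I*pi/5) + 3*exp(4*I*pi/5)) + (3*exp(-2*I*pi/5) + 3*exp(-4*I*pi/5) + exp(4*I*pi/5) + 3*exp(2*I*pi/5)) + (3*exp(-2*I*pi/5) + exp(-4*I*pi/5) + 3*exp(4*I*pi/5) + 3*exp(2*I*pi/5)) + (3*exp(-4*I*pi/5) + exp(-2*I*pi/5) + 3*exp(4*I*pi/5) + 3*exp(2*I*pi/5))] = 0/5 = 0
  <chi_rho, chi_2> = (1/5)[1*(10)*conj(1) + 1*(3 + 3*exp(-2*I*pi/5) + 3*exp(-4*I*pi/5) + exp(4*I*pi/5))*conj(exp(4*I*pi/5)) + 1*(3 + 3*exp(-4*I*pi/5) + exp(-2*I*pi/5) + 3*exp(2*I*pi/5))*conj(exp(-2*I*pi/5)) + 1*(3 + 3*exp(-2*I*pi/5) + exp(2*I*pi/5) + 3*exp(4*I*pi/5))*conj(exp(2*I*pi/5)) + 1*(3 + exp(-4*I*pi/5) + 3*exp(4*I*pi/5) + 3*exp(2*I*pi/5))*conj(exp(-4*I*pi/5))]
      = (1/5)[(10) + (1 + 3*exp(-4*I*pi/5) + 3*exp(4*I*pi/5) + 3*exp(2*I*pi/5)) + (1 + 3*exp(-2*I*pi/5) + 3*exp(4*I*pi/5) + 3*exp(2*I*pi/5)) + (1 + 3*exp(-2*I*pi/5) + 3*exp(-4*I*pi/5) + 3*exp(2*I*pi/5)) + (1 + 3*exp(-2*I*pi/5) + 3*exp(-4*I*pi/5) + 3*exp(4*I*pi/5))] = 5/5 = 1
  <chi_rho, chi_3> = (1/5)[1*(10)*conj(1) + 1*(3 + 3*exp(-2*I*pi/5) + 3*exp(-4*I*pi/5) + exp(4*I*pi/5))*conj(exp(-4*I*pi/5)) + 1*(3 + 3*exp(-4*I*pi/5) + exp(-2*I*pi/5) + 3*exp(2*I*pi/5))*conj(exp(2*I*pi/5)) + 1*(3 + 3*exp(-2*I*pi/5) + exp(2*I*pi/5) + 3*exp(4*I*pi/5))*conj(exp(-2*I*pi/5)) + 1*(3 + exp(-4*I*pi/5) + 3*exp(4*I*pi/5) + 3*exp(2*I*pi/5))*conj(exp(4*I*pi/5))]
      = (1/5)[(10) + (3 + exp(-2*I*pi/5) + 3*exp(4*I*pi/5) + 3*exp(2*I*pi/5)) + (3 + 3*exp(-2*I*pi/5) + exp(-4*I*pi/5) + 3*exp(4*I*pi/5)) + (3 + 3*exp(-4*I*pi/5) + exp(4*I*pi/5) + 3*exp(2*I*pi/5)) + (3 + 3*exp(-2*I*pi/5) + 3*exp(-4*I*pi/5) + exp(2*I*pi/5))] = 15/5 = 3
  <chi_rho, chi_4> = (1/5)[1*(10)*conj(1) + 1*(3 + 3*exp(-2*I*pi/5) + 3*exp(-4*I*pi/5) + exp(4*I*pi/5))*conj(exp(-2*I*pi/5)) + 1*(3 + 3*exp(-4*I*pi/5) + exp(-2*I*pi/5) + 3*exp(2*I*pi/5))*conj(exp(-4*I*pi/5)) + 1*(3 + 3*exp(-2*I*pi/5) + exp(2*I*pi/5) + 3*exp(4*I*pi/5))*conj(exp(4*I*pi/5)) + 1*(3 + exp(-4*I*pi/5) + 3*exp(4*I*pi/5) + 3*exp(2*I*pi/5))*conj(exp(2*I*pi/5))]
      = (1/5)[(10) + (3 + 3*exp(-2*I*pi/5) + exp(-4*I*pi/5) + 3*exp(2*I*pi/5)) + (3 + 3*exp(-4*I*pi/5) + exp(2*I*pi/5) + 3*exp(4*I*pi/5)) + (3 + 3*exp(-4*I*pi/5) + exp(-2*I*pi/5) + 3*exp(4*I*pi/5)) + (3 + 3*exp(-2*I*pi/5) + exp(4*I*pi/5) + 3*exp(2*I*pi/5))] = 15/5 = 3
(Exp terms are combined using exp(i*s)*conj(exp(i*t)) = exp(i*(s-t)), and sums of them are collapsed using the identity that for every m > 1 the m distinct m-th roots of unity sum to 0, e.g. 1 + exp(2*I*pi/3) + exp(-2*I*pi/3) = 0.)
Dimension check: dim(rho) = sum (mult * dim) = 3*1 + 0*1 + 1*1 + 3*1 + 3*1 = 10 = chi_rho(e) = 10.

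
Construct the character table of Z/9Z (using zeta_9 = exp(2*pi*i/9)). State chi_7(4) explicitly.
Character table of Z/9Z (irreps indexed chi_0,...,chi_8 with chi_k(m) = zeta_9^(k*m), zeta_9 = exp(2*pi*i/9)):
  irrep \ class  {0} (size 1)  {1} (size 1)    {2} (size 1)    {3} (size 1)    {4} (size 1)    {5} (size 1)    {6} (size 1)    {7} (size 1)    {8} (size 1)  
  chi_0          1             1               1               1               1               1               1               1               1             
  chi_1          1             exp(2*I*pi/9)   exp(4*I*pi/9)   exp(2*I*pi/3)   exp(8*I*pi/9)   exp(-8*I*pi/9)  exp(-2*I*pi/3)  exp(-4*I*pi/9)  exp(-2*I*pi/9)
  chi_2          1             exp(4*I*pi/9)   exp(8*I*pi/9)   exp(-2*I*pi/3)  exp(-2*I*pi/9)  exp(2*I*pi/9)   exp(2*I*pi/3)   exp(-8*I*pi/9)  exp(-4*I*pi/9)
  chi_3          1             exp(2*I*pi/3)   exp(-2*I*pi/3)  1               exp(2*I*pi/3)   exp(-2*I*pi/3)  1               exp(2*I*pi/3)   exp(-2*I*pi/3)
  chi_4          1             exp(8*I*pi/9)   exp(-2*I*pi/9)  exp(2*I*pi/3)   exp(-4*I*pi/9)  exp(4*I*pi/9)   exp(-2*I*pi/3)  exp(2*I*pi/9)   exp(-8*I*pi/9)
  chi_5          1             exp(-8*I*pi/9)  exp(2*I*pi/9)   exp(-2*I*pi/3)  exp(4*I*pi/9)   exp(-4*I*pi/9)  exp(2*I*pi/3)   exp(-2*I*pi/9)  exp(8*I*pi/9) 
  chi_6          1             exp(-2*I*pi/3)  exp(2*I*pi/3)   1               exp(-2*I*pi/3)  exp(2*I*pi/3)   1               exp(-2*I*pi/3)  exp(2*I*pi/3) 
  chi_7          1             exp(-4*I*pi/9)  exp(-8*I*pi/9)  exp(2*I*pi/3)   exp(2*I*pi/9)   exp(-2*I*pi/9)  exp(-2*I*pi/3)  exp(8*I*pi/9)   exp(4*I*pi/9) 
  chi_8          1             exp(-2*I*pi/9)  exp(-4*I*pi/9)  exp(-2*I*pi/3)  exp(-8*I*pi/9)  exp(8*I*pi/9)   exp(2*I*pi/3)   exp(4*I*pi/9)   exp(2*I*pi/9) 

Spot check: chi_7(4) = zeta_9^(7*4) = zeta_9^28 = exp(2*I*pi/9).

Why: Z/9Z is abelian, so all 9 irreducible complex representations are 1-dimensional. They are given by chi_k(m) = zeta_9^(k*m) for k = 0,...,8. Row orthogonality: sum_m chi_k(m) conj(chi_l(m)) = 9 * [k = l].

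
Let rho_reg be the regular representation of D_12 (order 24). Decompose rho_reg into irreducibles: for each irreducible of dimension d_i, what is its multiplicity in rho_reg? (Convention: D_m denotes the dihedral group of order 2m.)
Each irreducible V_i of dimension d_i appears with multiplicity d_i, i.e. rho_reg = (direct sum over all irreducibles V_i) d_i V_i. The irreducible dimensions for D_12 are 1, 1, 1, 1, 2, 2, 2, 2, 2: 4 irreducibles of dimension 1, each with multiplicity 1; 5 irreducibles of dimension 2, each with multiplicity 2. Total dimension 4*1*1 + 5*2*2 = 24 = |G|.

Working: General theorem: in the regular representation of a finite group G, each irreducible appears with multiplicity equal to its dimension. Check: dim(rho_reg) = sum d_i^2 = 1 + 1 + 1 + 1 + 4 + 4 + 4 + 4 + 4 = 24 = |G|.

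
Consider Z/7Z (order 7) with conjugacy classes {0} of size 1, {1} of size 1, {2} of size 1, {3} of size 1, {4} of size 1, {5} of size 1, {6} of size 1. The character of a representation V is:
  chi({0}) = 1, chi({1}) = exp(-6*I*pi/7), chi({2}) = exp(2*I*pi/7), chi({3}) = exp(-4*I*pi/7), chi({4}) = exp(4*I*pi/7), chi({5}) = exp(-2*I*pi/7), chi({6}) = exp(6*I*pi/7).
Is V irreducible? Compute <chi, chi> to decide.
Irreducible: <chi, chi> = 1.

Proof sketch: <chi, chi> = (1/|G|) sum_C |C| * |chi(C)|^2 = (1/7)[1*|1|^2 + 1*|exp(-6*I*pi/7)|^2 + 1*|exp(2*I*pi/7)|^2 + 1*|exp(-4*I*pi/7)|^2 + 1*|exp(4*I*pi/7)|^2 + 1*|exp(-2*I*pi/7)|^2 + 1*|exp(6*I*pi/7)|^2]
  = (1/7)[(1) + (1) + (1) + (1) + (1) + (1) + (1)] = 7/7 = 1.
(Exp terms are combined using exp(i*s)*conj(exp(i*t)) = exp(i*(s-t)), and sums of them are collapsed using the identity that for every m > 1 the m distinct m-th roots of unity sum to 0, e.g. 1 + exp(2*I*pi/3) + exp(-2*I*pi/3) = 0.)
A character is irreducible iff <chi, chi> = 1, so this representation is irreducible.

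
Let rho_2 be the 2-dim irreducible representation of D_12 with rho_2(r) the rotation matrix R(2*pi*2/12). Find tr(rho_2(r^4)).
chi_{rho_2}(r^4) = 2*cos(2*pi*2*4/12) = -1

Reasoning: rho_2(r^4) is rotation by angle 2*pi*2*4/12, whose trace is 2*cos(2*pi*2*4/12) = -1.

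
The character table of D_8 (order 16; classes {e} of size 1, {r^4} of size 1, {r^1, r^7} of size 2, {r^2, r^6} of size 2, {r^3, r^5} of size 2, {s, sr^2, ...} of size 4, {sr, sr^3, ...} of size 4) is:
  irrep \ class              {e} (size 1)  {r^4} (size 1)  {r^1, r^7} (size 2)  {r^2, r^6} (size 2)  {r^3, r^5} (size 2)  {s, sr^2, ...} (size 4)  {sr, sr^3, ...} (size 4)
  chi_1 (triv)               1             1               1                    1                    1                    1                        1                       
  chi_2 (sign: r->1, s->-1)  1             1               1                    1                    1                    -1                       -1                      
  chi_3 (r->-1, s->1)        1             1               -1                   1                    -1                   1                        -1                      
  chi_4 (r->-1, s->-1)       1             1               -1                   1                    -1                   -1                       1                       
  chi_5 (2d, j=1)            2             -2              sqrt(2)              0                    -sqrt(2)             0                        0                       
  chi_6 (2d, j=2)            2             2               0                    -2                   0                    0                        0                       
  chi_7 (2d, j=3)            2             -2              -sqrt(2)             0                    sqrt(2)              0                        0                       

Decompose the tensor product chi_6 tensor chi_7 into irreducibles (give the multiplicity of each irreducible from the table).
chi_6 tensor chi_7 = chi_5 + chi_7 (all other irreducibles have multiplicity 0).

Proof sketch: The character of a tensor product is the pointwise product (chi_6 * chi_7)(C) = chi_6(C) * chi_7(C):
  {e}: (2)*(2), {r^4}: (2)*(-2), {r^1, r^7}: (0)*(-sqrt(2)), {r^2, r^6}: (-2)*(0), {r^3, r^5}: (0)*(sqrt(2)), {s, sr^2, ...}: (0)*(0), {sr, sr^3, ...}: (0)*(0)
so (chi_6 * chi_7) takes values
  {e} -> 4, {r^4} -> -4, {r^1, r^7} -> 0, {r^2, r^6} -> 0, {r^3, r^5} -> 0, {s, sr^2, ...} -> 0, {sr, sr^3, ...} -> 0.
Now take the inner product of this character with each irreducible chi from the table, <chi_6*chi_7, chi> = (1/16) sum_C |C| (chi_6*chi_7)(C) conj(chi(C)):
  <chi_6*chi_7, chi_1> = (1/16)[1*(4)*conj(1) + 1*(-4)*conj(1) + 2*(0)*conj(1) + 2*(0)*conj(1) + 2*(0)*conj(1) + 4*(0)*conj(1) + 4*(0)*conj(1)]
      = (1/16)[(4) + (-4) + (0) + (0) + (0) + (0) + (0)] = 0/16 = 0
  <chi_6*chi_7, chi_2> = (1/16)[1*(4)*conj(1) + 1*(-4)*conj(1) + 2*(0)*conj(1) + 2*(0)*conj(1) + 2*(0)*conj(1) + 4*(0)*conj(-1) + 4*(0)*conj(-1)]
      = (1/16)[(4) + (-4) + (0) + (0) + (0) + (0) + (0)] = 0/16 = 0
  <chi_6*chi_7, chi_3> = (1/16)[1*(4)*conj(1) + 1*(-4)*conj(1) + 2*(0)*conj(-1) + 2*(0)*conj(1) + 2*(0)*conj(-1) + 4*(0)*conj(1) + 4*(0)*conj(-1)]
      = (1/16)[(4) + (-4) + (0) + (0) + (0) + (0) + (0)] = 0/16 = 0
  <chi_6*chi_7, chi_4> = (1/16)[1*(4)*conj(1) + 1*(-4)*conj(1) + 2*(0)*conj(-1) + 2*(0)*conj(1) + 2*(0)*conj(-1) + 4*(0)*conj(-1) + 4*(0)*conj(1)]
      = (1/16)[(4) + (-4) + (0) + (0) + (0) + (0) + (0)] = 0/16 = 0
  <chi_6*chi_7, chi_5> = (1/16)[1*(4)*conj(2) + 1*(-4)*conj(-2) + 2*(0)*conj(sqrt(2)) + 2*(0)*conj(0) + 2*(0)*conj(-sqrt(2)) + 4*(0)*conj(0) + 4*(0)*conj(0)]
      = (1/16)[(8) + (8) + (0) + (0) + (0) + (0) + (0)] = 16/16 = 1
  <chi_6*chi_7, chi_6> = (1/16)[1*(4)*conj(2) + 1*(-4)*conj(2) + 2*(0)*conj(0) + 2*(0)*conj(-2) + 2*(0)*conj(0) + 4*(0)*conj(0) + 4*(0)*conj(0)]
      = (1/16)[(8) + (-8) + (0) + (0) + (0) + (0) + (0)] = 0/16 = 0
  <chi_6*chi_7, chi_7> = (1/16)[1*(4)*conj(2) + 1*(-4)*conj(-2) + 2*(0)*conj(-sqrt(2)) + 2*(0)*conj(0) + 2*(0)*conj(sqrt(2)) + 4*(0)*conj(0) + 4*(0)*conj(0)]
      = (1/16)[(8) + (8) + (0) + (0) + (0) + (0) + (0)] = 16/16 = 1
Hence the multiplicities are chi_5: 1, chi_7: 1. Dimension check: dim(chi_6)*dim(chi_7) = 2*2 = 4 and sum (mult * dim) = 1*2 + 1*2 = 4.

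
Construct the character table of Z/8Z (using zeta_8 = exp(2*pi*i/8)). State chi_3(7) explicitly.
Character table of Z/8Z (irreps indexed chi_0,...,chi_7 with chi_k(m) = zeta_8^(k*m), zeta_8 = exp(2*pi*i/8)):
  irrep \ class  {0} (size 1)  {1} (size 1)    {2} (size 1)  {3} (size 1)    {4} (size 1)  {5} (size 1)    {6} (size 1)  {7} (size 1)  
  chi_0          1             1               1             1               1             1               1             1             
  chi_1          1             exp(I*pi/4)     I             exp(3*I*pi/4)   -1            exp(-3*I*pi/4)  -I            exp(-I*pi/4)  
  chi_2          1             I               -1            -I              1             I               -1            -I            
  chi_3          1             exp(3*I*pi/4)   -I            exp(I*pi/4)     -1            exp(-I*pi/4)    I             exp(-3*I*pi/4)
  chi_4          1             -1              1             -1              1             -1              1             -1            
  chi_5          1             exp(-3*I*pi/4)  I             exp(-I*pi/4)    -1            exp(I*pi/4)     -I            exp(3*I*pi/4) 
  chi_6          1             -I              -1            I               1             -I              -1            I             
  chi_7          1             exp(-I*pi/4)    -I            exp(-3*I*pi/4)  -1            exp(3*I*pi/4)   I             exp(I*pi/4)   

Spot check: chi_3(7) = zeta_8^(3*7) = zeta_8^21 = exp(-3*I*pi/4).

Explanation: Z/8Z is abelian, so all 8 irreducible complex representations are 1-dimensional. They are given by chi_k(m) = zeta_8^(k*m) for k = 0,...,7. Row orthogonality: sum_m chi_k(m) conj(chi_l(m)) = 8 * [k = l].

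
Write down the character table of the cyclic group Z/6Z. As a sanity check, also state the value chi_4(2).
Character table of Z/6Z (irreps indexed chi_0,...,chi_5 with chi_k(m) = zeta_6^(k*m), zeta_6 = exp(2*pi*i/6)):
  irrep \ class  {0} (size 1)  {1} (size 1)    {2} (size 1)    {3} (size 1)  {4} (size 1)    {5} (size 1)  
  chi_0          1             1               1               1             1               1             
  chi_1          1             exp(I*pi/3)     exp(2*I*pi/3)   -1            exp(-2*I*pi/3)  exp(-I*pi/3)  
  chi_2          1             exp(2*I*pi/3)   exp(-2*I*pi/3)  1             exp(2*I*pi/3)   exp(-2*I*pi/3)
  chi_3          1             -1              1               -1            1               -1            
  chi_4          1             exp(-2*I*pi/3)  exp(2*I*pi/3)   1             exp(-2*I*pi/3)  exp(2*I*pi/3) 
  chi_5          1             exp(-I*pi/3)    exp(-2*I*pi/3)  -1            exp(2*I*pi/3)   exp(I*pi/3)   

Spot check: chi_4(2) = zeta_6^(4*2) = zeta_6^8 = exp(2*I*pi/3).

Argument: Z/6Z is abelian, so all 6 irreducible complex representations are 1-dimensional. They are given by chi_k(m) = zeta_6^(k*m) for k = 0,...,5. Row orthogonality: sum_m chi_k(m) conj(chi_l(m)) = 6 * [k = l].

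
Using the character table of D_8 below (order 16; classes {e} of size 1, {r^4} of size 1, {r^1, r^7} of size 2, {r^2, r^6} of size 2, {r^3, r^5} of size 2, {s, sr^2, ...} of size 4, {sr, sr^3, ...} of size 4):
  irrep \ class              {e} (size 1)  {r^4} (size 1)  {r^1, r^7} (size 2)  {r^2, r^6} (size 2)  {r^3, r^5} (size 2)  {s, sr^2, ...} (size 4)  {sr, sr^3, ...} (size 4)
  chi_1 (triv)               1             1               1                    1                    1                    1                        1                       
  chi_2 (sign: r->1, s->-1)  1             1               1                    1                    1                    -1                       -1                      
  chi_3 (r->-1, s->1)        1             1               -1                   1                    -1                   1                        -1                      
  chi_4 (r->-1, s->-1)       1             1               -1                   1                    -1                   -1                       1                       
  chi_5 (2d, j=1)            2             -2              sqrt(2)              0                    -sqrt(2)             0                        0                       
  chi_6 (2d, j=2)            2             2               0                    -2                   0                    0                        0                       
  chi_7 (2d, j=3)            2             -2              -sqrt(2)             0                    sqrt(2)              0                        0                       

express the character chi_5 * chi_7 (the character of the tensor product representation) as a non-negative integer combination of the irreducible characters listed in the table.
chi_5 tensor chi_7 = chi_3 + chi_4 + chi_6 (all other irreducibles have multiplicity 0).

Reasoning: The character of a tensor product is the pointwise product (chi_5 * chi_7)(C) = chi_5(C) * chi_7(C):
  {e}: (2)*(2), {r^4}: (-2)*(-2), {r^1, r^7}: (sqrt(2))*(-sqrt(2)), {r^2, r^6}: (0)*(0), {r^3, r^5}: (-sqrt(2))*(sqrt(2)), {s, sr^2, ...}: (0)*(0), {sr, sr^3, ...}: (0)*(0)
so (chi_5 * chi_7) takes values
  {e} -> 4, {r^4} -> 4, {r^1, r^7} -> -2, {r^2, r^6} -> 0, {r^3, r^5} -> -2, {s, sr^2, ...} -> 0, {sr, sr^3, ...} -> 0.
Now take the inner product of this character with each irreducible chi from the table, <chi_5*chi_7, chi> = (1/16) sum_C |C| (chi_5*chi_7)(C) conj(chi(C)):
  <chi_5*chi_7, chi_1> = (1/16)[1*(4)*conj(1) + 1*(4)*conj(1) + 2*(-2)*conj(1) + 2*(0)*conj(1) + 2*(-2)*conj(1) + 4*(0)*conj(1) + 4*(0)*conj(1)]
      = (1/16)[(4) + (4) + (-4) + (0) + (-4) + (0) + (0)] = 0/16 = 0
  <chi_5*chi_7, chi_2> = (1/16)[1*(4)*conj(1) + 1*(4)*conj(1) + 2*(-2)*conj(1) + 2*(0)*conj(1) + 2*(-2)*conj(1) + 4*(0)*conj(-1) + 4*(0)*conj(-1)]
      = (1/16)[(4) + (4) + (-4) + (0) + (-4) + (0) + (0)] = 0/16 = 0
  <chi_5*chi_7, chi_3> = (1/16)[1*(4)*conj(1) + 1*(4)*conj(1) + 2*(-2)*conj(-1) + 2*(0)*conj(1) + 2*(-2)*conj(-1) + 4*(0)*conj(1) + 4*(0)*conj(-1)]
      = (1/16)[(4) + (4) + (4) + (0) + (4) + (0) + (0)] = 16/16 = 1
  <chi_5*chi_7, chi_4> = (1/16)[1*(4)*conj(1) + 1*(4)*conj(1) + 2*(-2)*conj(-1) + 2*(0)*conj(1) + 2*(-2)*conj(-1) + 4*(0)*conj(-1) + 4*(0)*conj(1)]
      = (1/16)[(4) + (4) + (4) + (0) + (4) + (0) + (0)] = 16/16 = 1
  <chi_5*chi_7, chi_5> = (1/16)[1*(4)*conj(2) + 1*(4)*conj(-2) + 2*(-2)*conj(sqrt(2)) + 2*(0)*conj(0) + 2*(-2)*conj(-sqrt(2)) + 4*(0)*conj(0) + 4*(0)*conj(0)]
      = (1/16)[(8) + (-8) + (-4*sqrt(2)) + (0) + (4*sqrt(2)) + (0) + (0)] = 0/16 = 0
  <chi_5*chi_7, chi_6> = (1/16)[1*(4)*conj(2) + 1*(4)*conj(2) + 2*(-2)*conj(0) + 2*(0)*conj(-2) + 2*(-2)*conj(0) + 4*(0)*conj(0) + 4*(0)*conj(0)]
      = (1/16)[(8) + (8) + (0) + (0) + (0) + (0) + (0)] = 16/16 = 1
  <chi_5*chi_7, chi_7> = (1/16)[1*(4)*conj(2) + 1*(4)*conj(-2) + 2*(-2)*conj(-sqrt(2)) + 2*(0)*conj(0) + 2*(-2)*conj(sqrt(2)) + 4*(0)*conj(0) + 4*(0)*conj(0)]
      = (1/16)[(8) + (-8) + (4*sqrt(2)) + (0) + (-4*sqrt(2)) + (0) + (0)] = 0/16 = 0
Hence the multiplicities are chi_3: 1, chi_4: 1, chi_6: 1. Dimension check: dim(chi_5)*dim(chi_7) = 2*2 = 4 and sum (mult * dim) = 1*1 + 1*1 + 1*2 = 4.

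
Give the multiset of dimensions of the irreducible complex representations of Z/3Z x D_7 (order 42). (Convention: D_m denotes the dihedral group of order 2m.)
Dimensions: 1, 1, 1, 1, 1, 1, 2, 2, 2, 2, 2, 2, 2, 2, 2

Justification: There are 15 irreducibles (= number of conjugacy classes). Their dimensions d_i satisfy sum d_i^2 = |G| = 42: 1 + 1 + 1 + 1 + 1 + 1 + 4 + 4 + 4 + 4 + 4 + 4 + 4 + 4 + 4 = 42. (For the product with Z/3Z: each of the 3 1-dim characters of Z/3Z tensors with each irrep of D_7, giving 3 copies of each D_7-dimension.)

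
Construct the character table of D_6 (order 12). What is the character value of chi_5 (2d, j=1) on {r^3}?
Conjugacy classes: {e} of size 1, {r^3} of size 1, {r^1, r^5} of size 2, {r^2, r^4} of size 2, {s, sr^2, ...} of size 3, {sr, sr^3, ...} of size 3.
Character table:
  irrep \ class              {e} (size 1)  {r^3} (size 1)  {r^1, r^5} (size 2)  {r^2, r^4} (size 2)  {s, sr^2, ...} (size 3)  {sr, sr^3, ...} (size 3)
  chi_1 (triv)               1             1               1                    1                    1                        1                       
  chi_2 (sign: r->1, s->-1)  1             1               1                    1                    -1                       -1                      
  chi_3 (r->-1, s->1)        1             -1              -1                   1                    1                        -1                      
  chi_4 (r->-1, s->-1)       1             -1              -1                   1                    -1                       1                       
  chi_5 (2d, j=1)            2             -2              1                    -1                   0                        0                       
  chi_6 (2d, j=2)            2             2               -1                   -1                   0                        0                       

Spot check: chi_5 (2d, j=1) on {r^3} = -2.

Proof sketch: D_6 has order 2*6 = 12 with 6 conjugacy classes, hence 6 irreducibles. Sum of squared dims 1 + 1 + 1 + 1 + 4 + 4 = 12 = |G|. Linear characters come from the abelianisation; the 2-dimensional irreps have character r^k -> 2*cos(2*pi*j*k/6), reflections -> 0.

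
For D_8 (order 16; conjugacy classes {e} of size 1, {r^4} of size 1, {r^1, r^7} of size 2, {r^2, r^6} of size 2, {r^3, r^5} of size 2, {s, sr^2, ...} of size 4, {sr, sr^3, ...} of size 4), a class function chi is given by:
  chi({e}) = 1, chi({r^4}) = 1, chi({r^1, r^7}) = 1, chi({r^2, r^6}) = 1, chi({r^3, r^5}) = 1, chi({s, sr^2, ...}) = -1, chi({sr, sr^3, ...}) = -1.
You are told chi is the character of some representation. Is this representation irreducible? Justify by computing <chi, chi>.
Irreducible: <chi, chi> = 1.

Proof sketch: <chi, chi> = (1/|G|) sum_C |C| * |chi(C)|^2 = (1/16)[1*|1|^2 + 1*|1|^2 + 2*|1|^2 + 2*|1|^2 + 2*|1|^2 + 4*|-1|^2 + 4*|-1|^2]
  = (1/16)[(1) + (1) + (2) + (2) + (2) + (4) + (4)] = 16/16 = 1.
A character is irreducible iff <chi, chi> = 1, so this representation is irreducible.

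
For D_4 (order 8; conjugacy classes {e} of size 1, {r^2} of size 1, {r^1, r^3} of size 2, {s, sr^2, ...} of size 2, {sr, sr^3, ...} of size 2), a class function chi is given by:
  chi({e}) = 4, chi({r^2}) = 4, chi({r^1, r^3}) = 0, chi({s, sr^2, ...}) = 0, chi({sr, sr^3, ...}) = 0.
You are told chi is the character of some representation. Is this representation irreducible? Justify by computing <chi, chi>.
Not irreducible (reducible): <chi, chi> = 4 > 1.

Why: <chi, chi> = (1/|G|) sum_C |C| * |chi(C)|^2 = (1/8)[1*|4|^2 + 1*|4|^2 + 2*|0|^2 + 2*|0|^2 + 2*|0|^2]
  = (1/8)[(16) + (16) + (0) + (0) + (0)] = 32/8 = 4.
A character is irreducible iff <chi, chi> = 1, so this representation is reducible.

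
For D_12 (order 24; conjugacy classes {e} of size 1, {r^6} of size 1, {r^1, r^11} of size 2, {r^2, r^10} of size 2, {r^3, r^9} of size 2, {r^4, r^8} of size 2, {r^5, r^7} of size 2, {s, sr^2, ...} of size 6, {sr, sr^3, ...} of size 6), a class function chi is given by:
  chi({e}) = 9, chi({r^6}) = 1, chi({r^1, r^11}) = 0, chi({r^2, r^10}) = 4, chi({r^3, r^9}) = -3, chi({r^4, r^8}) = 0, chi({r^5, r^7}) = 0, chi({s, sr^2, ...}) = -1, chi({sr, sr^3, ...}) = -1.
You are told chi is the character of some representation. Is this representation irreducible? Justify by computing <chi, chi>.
Not irreducible (reducible): <chi, chi> = 6 > 1.

Proof sketch: <chi, chi> = (1/|G|) sum_C |C| * |chi(C)|^2 = (1/24)[1*|9|^2 + 1*|1|^2 + 2*|0|^2 + 2*|4|^2 + 2*|-3|^2 + 2*|0|^2 + 2*|0|^2 + 6*|-1|^2 + 6*|-1|^2]
  = (1/24)[(81) + (1) + (0) + (32) + (18) + (0) + (0) + (6) + (6)] = 144/24 = 6.
A character is irreducible iff <chi, chi> = 1, so this representation is reducible.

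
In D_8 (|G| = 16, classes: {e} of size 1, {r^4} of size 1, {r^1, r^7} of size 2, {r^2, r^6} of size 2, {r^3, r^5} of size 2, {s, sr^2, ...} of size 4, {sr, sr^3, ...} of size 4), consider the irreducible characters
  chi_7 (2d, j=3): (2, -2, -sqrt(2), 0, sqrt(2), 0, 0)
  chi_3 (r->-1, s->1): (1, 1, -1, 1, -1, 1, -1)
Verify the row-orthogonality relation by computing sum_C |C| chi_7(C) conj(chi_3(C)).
Sum = 0; so <chi_7, chi_3> = 0 (distinct irreducibles are orthogonal).

Solution. Compute term by term over conjugacy classes (|C| * chi_7(C) * conj(chi_3(C))):
  1*(2)*conj(1) + 1*(-2)*conj(1) + 2*(-sqrt(2))*conj(-1) + 2*(0)*conj(1) + 2*(sqrt(2))*conj(-1) + 4*(0)*conj(1) + 4*(0)*conj(-1)
  = (2) + (-2) + (2*sqrt(2)) + (0) + (-2*sqrt(2)) + (0) + (0)
  = 0.
Dividing by |G| = 16 gives 0/16 = 0, matching the row-orthogonality relation <chi_7, chi_3> = [chi_7 = chi_3].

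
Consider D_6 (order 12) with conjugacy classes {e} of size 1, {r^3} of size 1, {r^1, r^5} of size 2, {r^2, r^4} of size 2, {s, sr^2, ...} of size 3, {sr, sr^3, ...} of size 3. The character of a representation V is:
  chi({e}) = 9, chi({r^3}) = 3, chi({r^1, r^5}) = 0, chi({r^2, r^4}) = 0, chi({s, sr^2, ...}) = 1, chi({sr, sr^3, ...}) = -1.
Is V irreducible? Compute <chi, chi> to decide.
Not irreducible (reducible): <chi, chi> = 8 > 1.

<chi, chi> = (1/|G|) sum_C |C| * |chi(C)|^2 = (1/12)[1*|9|^2 + 1*|3|^2 + 2*|0|^2 + 2*|0|^2 + 3*|1|^2 + 3*|-1|^2]
  = (1/12)[(81) + (9) + (0) + (0) + (3) + (3)] = 96/12 = 8.
A character is irreducible iff <chi, chi> = 1, so this representation is reducible.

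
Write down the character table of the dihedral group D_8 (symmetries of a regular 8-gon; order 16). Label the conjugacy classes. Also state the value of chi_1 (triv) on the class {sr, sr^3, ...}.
Conjugacy classes: {e} of size 1, {r^4} of size 1, {r^1, r^7} of size 2, {r^2, r^6} of size 2, {r^3, r^5} of size 2, {s, sr^2, ...} of size 4, {sr, sr^3, ...} of size 4.
Character table:
  irrep \ class              {e} (size 1)  {r^4} (size 1)  {r^1, r^7} (size 2)  {r^2, r^6} (size 2)  {r^3, r^5} (size 2)  {s, sr^2, ...} (size 4)  {sr, sr^3, ...} (size 4)
  chi_1 (triv)               1             1               1                    1                    1                    1                        1                       
  chi_2 (sign: r->1, s->-1)  1             1               1                    1                    1                    -1                       -1                      
  chi_3 (r->-1, s->1)        1             1               -1                   1                    -1                   1                        -1                      
  chi_4 (r->-1, s->-1)       1             1               -1                   1                    -1                   -1                       1                       
  chi_5 (2d, j=1)            2             -2              sqrt(2)              0                    -sqrt(2)             0                        0                       
  chi_6 (2d, j=2)            2             2               0                    -2                   0                    0                        0                       
  chi_7 (2d, j=3)            2             -2              -sqrt(2)             0                    sqrt(2)              0                        0                       

Spot check: chi_1 (triv) on {sr, sr^3, ...} = 1.

Why: D_8 has order 2*8 = 16 with 7 conjugacy classes, hence 7 irreducibles. Sum of squared dims 1 + 1 + 1 + 1 + 4 + 4 + 4 = 16 = |G|. Linear characters come from the abelianisation; the 2-dimensional irreps have character r^k -> 2*cos(2*pi*j*k/8), reflections -> 0.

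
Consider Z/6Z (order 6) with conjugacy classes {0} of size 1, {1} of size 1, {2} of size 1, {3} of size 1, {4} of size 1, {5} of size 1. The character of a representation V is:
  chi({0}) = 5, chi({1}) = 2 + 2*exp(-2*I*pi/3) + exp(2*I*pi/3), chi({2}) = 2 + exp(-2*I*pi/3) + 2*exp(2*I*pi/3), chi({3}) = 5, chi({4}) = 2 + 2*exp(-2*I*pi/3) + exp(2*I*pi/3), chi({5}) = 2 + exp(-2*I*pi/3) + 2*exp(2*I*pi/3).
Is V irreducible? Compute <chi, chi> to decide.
Not irreducible (reducible): <chi, chi> = 9 > 1.

Argument: <chi, chi> = (1/|G|) sum_C |C| * |chi(C)|^2 = (1/6)[1*|5|^2 + 1*|2 + 2*exp(-2*I*pi/3) + exp(2*I*pi/3)|^2 + 1*|2 + exp(-2*I*pi/3) + 2*exp(2*I*pi/3)|^2 + 1*|5|^2 + 1*|2 + 2*exp(-2*I*pi/3) + exp(2*I*pi/3)|^2 + 1*|2 + exp(-2*I*pi/3) + 2*exp(2*I*pi/3)|^2]
  = (1/6)[(25) + (1) + (1) + (25) + (1) + (1)] = 54/6 = 9.
(Exp terms are combined using exp(i*s)*conj(exp(i*t)) = exp(i*(s-t)), and sums of them are collapsed using the identity that for every m > 1 the m distinct m-th roots of unity sum to 0, e.g. 1 + exp(2*I*pi/3) + exp(-2*I*pi/3) = 0.)
A character is irreducible iff <chi, chi> = 1, so this representation is reducible.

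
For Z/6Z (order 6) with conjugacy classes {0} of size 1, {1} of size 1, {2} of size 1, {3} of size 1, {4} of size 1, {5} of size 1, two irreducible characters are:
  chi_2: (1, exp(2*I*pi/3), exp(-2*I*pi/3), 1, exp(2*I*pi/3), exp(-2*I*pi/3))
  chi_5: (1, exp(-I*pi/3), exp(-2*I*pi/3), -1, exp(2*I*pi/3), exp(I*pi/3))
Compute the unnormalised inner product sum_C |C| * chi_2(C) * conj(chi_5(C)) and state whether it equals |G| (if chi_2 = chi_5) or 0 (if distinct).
Sum = 0; so <chi_2, chi_5> = 0 (distinct irreducibles are orthogonal).

Justification: Compute term by term over conjugacy classes (|C| * chi_2(C) * conj(chi_5(C))):
  1*(1)*conj(1) + 1*(exp(2*I*pi/3))*conj(exp(-I*pi/3)) + 1*(exp(-2*I*pi/3))*conj(exp(-2*I*pi/3)) + 1*(1)*conj(-1) + 1*(exp(2*I*pi/3))*conj(exp(2*I*pi/3)) + 1*(exp(-2*I*pi/3))*conj(exp(I*pi/3))
  = (1) + (-1) + (1) + (-1) + (1) + (-1)
  = 0.
(Exp terms are combined using exp(i*s)*conj(exp(i*t)) = exp(i*(s-t)), and sums of them are collapsed using the identity that for every m > 1 the m distinct m-th roots of unity sum to 0, e.g. 1 + exp(2*I*pi/3) + exp(-2*I*pi/3) = 0.)
Dividing by |G| = 6 gives 0/6 = 0, matching the row-orthogonality relation <chi_2, chi_5> = [chi_2 = chi_5].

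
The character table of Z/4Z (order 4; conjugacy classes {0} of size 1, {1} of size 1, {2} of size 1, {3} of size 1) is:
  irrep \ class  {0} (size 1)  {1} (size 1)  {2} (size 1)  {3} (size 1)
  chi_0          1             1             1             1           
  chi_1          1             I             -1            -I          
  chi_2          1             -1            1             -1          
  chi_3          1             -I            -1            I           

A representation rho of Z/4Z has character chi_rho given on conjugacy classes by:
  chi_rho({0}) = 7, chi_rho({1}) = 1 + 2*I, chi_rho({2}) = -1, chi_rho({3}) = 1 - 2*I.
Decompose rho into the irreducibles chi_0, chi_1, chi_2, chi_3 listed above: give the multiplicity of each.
Multiplicities: chi_0: 2, chi_1: 3, chi_2: 1, chi_3: 1.

Solution. Use <chi_rho, chi> = (1/|G|) sum_C |C| * chi_rho(C) * conj(chi(C)) with |G| = 4 for each irreducible chi in the table:
  <chi_rho, chi_0> = (1/4)[1*(7)*conj(1) + 1*(1 + 2*I)*conj(1) + 1*(-1)*conj(1) + 1*(1 - 2*I)*conj(1)]
      = (1/4)[(7) + (1 + 2*I) + (-1) + (1 - 2*I)] = 8/4 = 2
  <chi_rho, chi_1> = (1/4)[1*(7)*conj(1) + 1*(1 + 2*I)*conj(I) + 1*(-1)*conj(-1) + 1*(1 - 2*I)*conj(-I)]
      = (1/4)[(7) + (2 - I) + (1) + (2 + I)] = 12/4 = 3
  <chi_rho, chi_2> = (1/4)[1*(7)*conj(1) + 1*(1 + 2*I)*conj(-1) + 1*(-1)*conj(1) + 1*(1 - 2*I)*conj(-1)]
      = (1/4)[(7) + (-1 - 2*I) + (-1) + (-1 + 2*I)] = 4/4 = 1
  <chi_rho, chi_3> = (1/4)[1*(7)*conj(1) + 1*(1 + 2*I)*conj(-I) + 1*(-1)*conj(-1) + 1*(1 - 2*I)*conj(I)]
      = (1/4)[(7) + (-2 + I) + (1) + (-2 - I)] = 4/4 = 1
(Exp terms are combined using exp(i*s)*conj(exp(i*t)) = exp(i*(s-t)), and sums of them are collapsed using the identity that for every m > 1 the m distinct m-th roots of unity sum to 0, e.g. 1 + exp(2*I*pi/3) + exp(-2*I*pi/3) = 0.)
Dimension check: dim(rho) = sum (mult * dim) = 2*1 + 3*1 + 1*1 + 1*1 = 7 = chi_rho(e) = 7.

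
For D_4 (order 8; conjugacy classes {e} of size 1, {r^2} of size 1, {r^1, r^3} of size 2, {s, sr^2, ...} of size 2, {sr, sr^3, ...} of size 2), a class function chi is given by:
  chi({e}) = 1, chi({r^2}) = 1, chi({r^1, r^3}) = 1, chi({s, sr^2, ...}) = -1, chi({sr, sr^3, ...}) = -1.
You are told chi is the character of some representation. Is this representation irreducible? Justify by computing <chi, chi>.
Irreducible: <chi, chi> = 1.

Reasoning: <chi, chi> = (1/|G|) sum_C |C| * |chi(C)|^2 = (1/8)[1*|1|^2 + 1*|1|^2 + 2*|1|^2 + 2*|-1|^2 + 2*|-1|^2]
  = (1/8)[(1) + (1) + (2) + (2) + (2)] = 8/8 = 1.
A character is irreducible iff <chi, chi> = 1, so this representation is irreducible.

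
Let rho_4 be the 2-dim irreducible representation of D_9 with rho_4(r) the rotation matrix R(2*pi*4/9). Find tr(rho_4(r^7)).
chi_{rho_4}(r^7) = 2*cos(2*pi*4*7/9) = 2*cos(56*pi/9)

Working: rho_4(r^7) is rotation by angle 2*pi*4*7/9, whose trace is 2*cos(2*pi*4*7/9) = 2*cos(56*pi/9).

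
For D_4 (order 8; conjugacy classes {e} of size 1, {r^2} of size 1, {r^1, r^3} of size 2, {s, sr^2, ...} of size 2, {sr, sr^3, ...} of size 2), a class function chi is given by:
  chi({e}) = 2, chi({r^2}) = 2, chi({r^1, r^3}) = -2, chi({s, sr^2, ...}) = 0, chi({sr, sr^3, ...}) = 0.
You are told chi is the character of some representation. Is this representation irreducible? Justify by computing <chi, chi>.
Not irreducible (reducible): <chi, chi> = 2 > 1.

<chi, chi> = (1/|G|) sum_C |C| * |chi(C)|^2 = (1/8)[1*|2|^2 + 1*|2|^2 + 2*|-2|^2 + 2*|0|^2 + 2*|0|^2]
  = (1/8)[(4) + (4) + (8) + (0) + (0)] = 16/8 = 2.
A character is irreducible iff <chi, chi> = 1, so this representation is reducible.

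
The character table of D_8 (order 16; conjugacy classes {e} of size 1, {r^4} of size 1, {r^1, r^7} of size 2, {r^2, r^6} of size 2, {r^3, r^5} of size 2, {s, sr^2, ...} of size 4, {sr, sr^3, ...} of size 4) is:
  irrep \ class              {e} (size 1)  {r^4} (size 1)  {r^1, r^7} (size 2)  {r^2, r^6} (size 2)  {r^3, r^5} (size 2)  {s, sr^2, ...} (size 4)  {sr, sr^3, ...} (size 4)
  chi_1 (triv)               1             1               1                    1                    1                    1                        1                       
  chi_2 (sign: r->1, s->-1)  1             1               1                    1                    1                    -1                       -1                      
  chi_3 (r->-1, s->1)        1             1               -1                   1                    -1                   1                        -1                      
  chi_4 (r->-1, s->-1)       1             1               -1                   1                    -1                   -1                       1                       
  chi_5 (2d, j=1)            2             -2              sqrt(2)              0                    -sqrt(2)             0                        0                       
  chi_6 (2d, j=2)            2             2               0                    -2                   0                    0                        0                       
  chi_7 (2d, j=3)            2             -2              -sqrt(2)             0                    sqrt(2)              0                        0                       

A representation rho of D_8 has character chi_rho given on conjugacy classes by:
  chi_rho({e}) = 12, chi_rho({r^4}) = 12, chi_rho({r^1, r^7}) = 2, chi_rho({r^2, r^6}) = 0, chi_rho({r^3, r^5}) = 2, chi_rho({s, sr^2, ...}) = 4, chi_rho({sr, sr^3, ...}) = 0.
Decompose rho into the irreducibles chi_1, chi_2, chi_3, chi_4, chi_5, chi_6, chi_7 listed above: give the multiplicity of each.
Multiplicities: chi_1: 3, chi_2: 1, chi_3: 2, chi_4: 0, chi_5: 0, chi_6: 3, chi_7: 0.

Proof sketch: Use <chi_rho, chi> = (1/|G|) sum_C |C| * chi_rho(C) * conj(chi(C)) with |G| = 16 for each irreducible chi in the table:
  <chi_rho, chi_1> = (1/16)[1*(12)*conj(1) + 1*(12)*conj(1) + 2*(2)*conj(1) + 2*(0)*conj(1) + 2*(2)*conj(1) + 4*(4)*conj(1) + 4*(0)*conj(1)]
      = (1/16)[(12) + (12) + (4) + (0) + (4) + (16) + (0)] = 48/16 = 3
  <chi_rho, chi_2> = (1/16)[1*(12)*conj(1) + 1*(12)*conj(1) + 2*(2)*conj(1) + 2*(0)*conj(1) + 2*(2)*conj(1) + 4*(4)*conj(-1) + 4*(0)*conj(-1)]
      = (1/16)[(12) + (12) + (4) + (0) + (4) + (-16) + (0)] = 16/16 = 1
  <chi_rho, chi_3> = (1/16)[1*(12)*conj(1) + 1*(12)*conj(1) + 2*(2)*conj(-1) + 2*(0)*conj(1) + 2*(2)*conj(-1) + 4*(4)*conj(1) + 4*(0)*conj(-1)]
      = (1/16)[(12) + (12) + (-4) + (0) + (-4) + (16) + (0)] = 32/16 = 2
  <chi_rho, chi_4> = (1/16)[1*(12)*conj(1) + 1*(12)*conj(1) + 2*(2)*conj(-1) + 2*(0)*conj(1) + 2*(2)*conj(-1) + 4*(4)*conj(-1) + 4*(0)*conj(1)]
      = (1/16)[(12) + (12) + (-4) + (0) + (-4) + (-16) + (0)] = 0/16 = 0
  <chi_rho, chi_5> = (1/16)[1*(12)*conj(2) + 1*(12)*conj(-2) + 2*(2)*conj(sqrt(2)) + 2*(0)*conj(0) + 2*(2)*conj(-sqrt(2)) + 4*(4)*conj(0) + 4*(0)*conj(0)]
      = (1/16)[(24) + (-24) + (4*sqrt(2)) + (0) + (-4*sqrt(2)) + (0) + (0)] = 0/16 = 0
  <chi_rho, chi_6> = (1/16)[1*(12)*conj(2) + 1*(12)*conj(2) + 2*(2)*conj(0) + 2*(0)*conj(-2) + 2*(2)*conj(0) + 4*(4)*conj(0) + 4*(0)*conj(0)]
      = (1/16)[(24) + (24) + (0) + (0) + (0) + (0) + (0)] = 48/16 = 3
  <chi_rho, chi_7> = (1/16)[1*(12)*conj(2) + 1*(12)*conj(-2) + 2*(2)*conj(-sqrt(2)) + 2*(0)*conj(0) + 2*(2)*conj(sqrt(2)) + 4*(4)*conj(0) + 4*(0)*conj(0)]
      = (1/16)[(24) + (-24) + (-4*sqrt(2)) + (0) + (4*sqrt(2)) + (0) + (0)] = 0/16 = 0
Dimension check: dim(rho) = sum (mult * dim) = 3*1 + 1*1 + 2*1 + 0*1 + 0*2 + 3*2 + 0*2 = 12 = chi_rho(e) = 12.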